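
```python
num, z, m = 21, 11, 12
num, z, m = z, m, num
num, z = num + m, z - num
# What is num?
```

Trace:
`num, z, m = 21, 11, 12` → num = 21; z = 11; m = 12
`num, z, m = z, m, num` → num = 11; z = 12; m = 21
`num, z = num + m, z - num` → num = 32; z = 1
So num = 32

Answer: 32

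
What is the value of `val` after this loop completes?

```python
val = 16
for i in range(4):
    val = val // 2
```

Halve 4 times: 16 // 2^4 = 1
`val` takes the values: 16 → 8 → 4 → 2 → 1

Answer: 1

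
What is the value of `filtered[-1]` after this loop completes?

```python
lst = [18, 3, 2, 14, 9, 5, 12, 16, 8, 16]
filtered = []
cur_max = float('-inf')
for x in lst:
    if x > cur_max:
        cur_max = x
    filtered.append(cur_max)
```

Running max ends at 18
`filtered` takes the values: [] → [18] → [18, 18] → [18, 18, 18] → [18, 18, 18, 18] → [18, 18, 18, 18, 18] → [18, 18, 18, 18, 18, 18] → [18, 18, 18, 18, 18, 18, 18] → [18, 18, 18, 18, 18, 18, 18, 18] → [18, 18, 18, 18, 18, 18, 18, 18, 18] → [18, 18, 18, 18, 18, 18, 18, 18, 18, 18]
So `filtered[-1]` = 18

Answer: 18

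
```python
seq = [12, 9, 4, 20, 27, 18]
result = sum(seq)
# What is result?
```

Trace:
`seq = [12, 9, 4, 20, 27, 18]` → seq = [12, 9, 4, 20, 27, 18]
`result = sum(seq)` → result = 90
So result = 90

Answer: 90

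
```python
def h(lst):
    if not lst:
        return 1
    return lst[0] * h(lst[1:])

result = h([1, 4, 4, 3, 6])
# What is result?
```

Product over [1, 4, 4, 3, 6] = 1 * 4 * 4 * 3 * 6 = 288

Answer: 288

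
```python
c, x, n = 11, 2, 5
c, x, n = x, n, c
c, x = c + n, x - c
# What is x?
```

Trace:
`c, x, n = 11, 2, 5` → c = 11; x = 2; n = 5
`c, x, n = x, n, c` → c = 2; x = 5; n = 11
`c, x = c + n, x - c` → c = 13; x = 3
So x = 3

Answer: 3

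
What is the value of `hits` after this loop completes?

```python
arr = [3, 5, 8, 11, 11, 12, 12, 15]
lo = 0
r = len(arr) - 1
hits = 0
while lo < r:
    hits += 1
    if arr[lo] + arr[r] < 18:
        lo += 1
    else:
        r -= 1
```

Steps to find pair summing to 18
`hits` takes the values: 0 → 1 → 2 → 3 → 4 → 5 → 6 → 7

Answer: 7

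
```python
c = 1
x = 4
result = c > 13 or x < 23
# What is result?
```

Trace:
`c = 1` → c = 1
`x = 4` → x = 4
`result = c > 13 or x < 23` → result = True
So result = True

Answer: True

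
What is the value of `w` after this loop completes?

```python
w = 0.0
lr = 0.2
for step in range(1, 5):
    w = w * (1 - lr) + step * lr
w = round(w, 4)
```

Moving average with lr=0.2
`w` takes the values: 0.0 → 0.2 → 0.56 → 1.048 → 1.6384

Answer: 1.6384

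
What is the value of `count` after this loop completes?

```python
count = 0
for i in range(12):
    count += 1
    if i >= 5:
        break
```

Loop breaks when i reaches 5, count is 6
`count` takes the values: 0 → 1 → 2 → 3 → 4 → 5 → 6

Answer: 6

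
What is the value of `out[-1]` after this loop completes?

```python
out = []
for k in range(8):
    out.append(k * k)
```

Last element of squares 0 to 7
`out` takes the values: [] → [0] → [0, 1] → [0, 1, 4] → [0, 1, 4, 9] → [0, 1, 4, 9, 16] → [0, 1, 4, 9, 16, 25] → [0, 1, 4, 9, 16, 25, 36] → [0, 1, 4, 9, 16, 25, 36, 49]
So `out[-1]` = 49

Answer: 49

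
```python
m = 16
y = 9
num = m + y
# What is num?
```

Trace:
`m = 16` → m = 16
`y = 9` → y = 9
`num = m + y` → num = 25
So num = 25

Answer: 25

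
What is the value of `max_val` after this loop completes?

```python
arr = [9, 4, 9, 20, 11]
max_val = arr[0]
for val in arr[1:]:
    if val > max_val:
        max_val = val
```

Maximum of [9, 4, 9, 20, 11]
`max_val` takes the values: 9 → 20

Answer: 20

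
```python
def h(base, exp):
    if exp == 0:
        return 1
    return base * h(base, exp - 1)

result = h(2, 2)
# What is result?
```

h(2, 2) = 2 * 2 = 4

Answer: 4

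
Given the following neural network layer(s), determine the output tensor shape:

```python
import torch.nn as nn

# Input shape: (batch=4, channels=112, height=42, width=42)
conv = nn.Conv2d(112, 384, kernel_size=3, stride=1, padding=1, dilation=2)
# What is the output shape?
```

Input: (4, 112, 42, 42) -> Output: (4, 384, 40, 40)

Answer: (4, 384, 40, 40)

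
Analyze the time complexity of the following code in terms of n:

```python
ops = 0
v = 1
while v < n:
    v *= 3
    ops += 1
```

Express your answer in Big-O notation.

Each loop level contributes: log n. Multiplying the contributions gives O(log n).

Answer: O(log n)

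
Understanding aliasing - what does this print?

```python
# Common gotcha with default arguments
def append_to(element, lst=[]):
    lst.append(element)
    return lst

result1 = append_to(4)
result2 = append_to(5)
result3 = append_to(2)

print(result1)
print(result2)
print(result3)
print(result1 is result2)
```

Key concept: mutable default argument gotcha.
Step by step:
`result1 = append_to(4)` → result1 = [4]
`result2 = append_to(5)` → result1 = [4, 5] (same object as result2); result2 = [4, 5] (same object as result1)
`result3 = append_to(2)` → result1 = [4, 5, 2] (same object as result2, result3); result2 = [4, 5, 2] (same object as result1, result3); result3 = [4, 5, 2] (same object as result1, result2)
`print(result1)` → prints [4, 5, 2]
`print(result2)` → prints [4, 5, 2]
`print(result3)` → prints [4, 5, 2]
`print(result1 is result2)` → prints True

Answer:
[4, 5, 2]
[4, 5, 2]
[4, 5, 2]
True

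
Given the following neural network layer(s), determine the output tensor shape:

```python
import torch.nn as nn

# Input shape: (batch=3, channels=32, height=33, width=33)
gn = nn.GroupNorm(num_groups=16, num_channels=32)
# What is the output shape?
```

Input: (3, 32, 33, 33) -> Output: (3, 32, 33, 33)

Answer: (3, 32, 33, 33)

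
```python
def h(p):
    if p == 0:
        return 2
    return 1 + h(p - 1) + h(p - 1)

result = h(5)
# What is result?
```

h(p) = 1 + 2·h(p-1), h(0)=2. Closed form: (2+1)·2^5 - 1 = 95.

Answer: 95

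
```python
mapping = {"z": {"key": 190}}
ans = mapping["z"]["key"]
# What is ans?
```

Trace:
`mapping = {"z": {"key": 190}}` → mapping = {'z': {'key': 190}}
`ans = mapping["z"]["key"]` → ans = 190
So ans = 190

Answer: 190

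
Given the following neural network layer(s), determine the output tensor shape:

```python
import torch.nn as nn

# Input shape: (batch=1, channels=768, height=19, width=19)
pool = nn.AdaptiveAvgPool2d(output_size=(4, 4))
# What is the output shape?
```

Input: (1, 768, 19, 19) -> Output: (1, 768, 4, 4)

Answer: (1, 768, 4, 4)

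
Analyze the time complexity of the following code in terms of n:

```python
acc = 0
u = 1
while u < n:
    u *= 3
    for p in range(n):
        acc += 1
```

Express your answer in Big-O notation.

Each loop level contributes: log n × n. Multiplying the contributions gives O(n log n).

Answer: O(n log n)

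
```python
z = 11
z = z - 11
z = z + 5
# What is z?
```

Trace:
`z = 11` → z = 11
`z = z - 11` → z = 0
`z = z + 5` → z = 5
So z = 5

Answer: 5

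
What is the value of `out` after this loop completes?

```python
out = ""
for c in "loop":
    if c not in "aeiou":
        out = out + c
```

Remove vowels from 'loop'
`out` takes the values: "" → "l" → "lp"

Answer: "lp"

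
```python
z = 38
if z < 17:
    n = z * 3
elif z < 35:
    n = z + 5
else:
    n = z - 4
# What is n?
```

Trace:
`z = 38` → z = 38
`if z < 17: ...` → z < 17 is False, z < 35 is False, take else branch → n = 34
So n = 34

Answer: 34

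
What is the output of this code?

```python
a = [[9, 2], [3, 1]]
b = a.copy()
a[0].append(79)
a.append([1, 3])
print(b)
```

Key concept: shallow copy with nested lists.
Step by step:
`a = [[9, 2], [3, 1]]` → a = [[9, 2], [3, 1]]
`b = a.copy()` → b = [[9, 2], [3, 1]]
`a[0].append(79)` → a = [[9, 2, 79], [3, 1]]; b = [[9, 2, 79], [3, 1]]
`a.append([1, 3])` → a = [[9, 2, 79], [3, 1], [1, 3]]
`print(b)` → prints [[9, 2, 79], [3, 1]]

Answer: [[9, 2, 79], [3, 1]]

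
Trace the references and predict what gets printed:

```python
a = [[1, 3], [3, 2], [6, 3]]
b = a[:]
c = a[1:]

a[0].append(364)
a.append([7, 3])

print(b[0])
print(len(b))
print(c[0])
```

Key concept: slice with nested mutation.
Step by step:
`a = [[1, 3], [3, 2], [6, 3]]` → a = [[1, 3], [3, 2], [6, 3]]
`b = a[:]` → b = [[1, 3], [3, 2], [6, 3]]
`c = a[1:]` → c = [[3, 2], [6, 3]]
`a[0].append(364)` → a = [[1, 3, 364], [3, 2], [6, 3]]; b = [[1, 3, 364], [3, 2], [6, 3]]
`a.append([7, 3])` → a = [[1, 3, 364], [3, 2], [6, 3], [7, 3]]
`print(b[0])` → prints [1, 3, 364]
`print(len(b))` → prints 3
`print(c[0])` → prints [3, 2]

Answer:
[1, 3, 364]
3
[3, 2]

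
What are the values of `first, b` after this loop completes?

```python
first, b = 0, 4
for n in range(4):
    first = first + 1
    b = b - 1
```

first goes 0→4, b goes 4→0
`first, b` takes the values: (0, 4) → (1, 4) → (1, 3) → (2, 3) → (2, 2) → (3, 2) → (3, 1) → (4, 1) → (4, 0)

Answer: 4, 0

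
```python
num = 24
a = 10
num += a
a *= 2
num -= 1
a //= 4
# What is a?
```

Trace:
`num = 24` → num = 24
`a = 10` → a = 10
`num += a` → num = 34
`a *= 2` → a = 20
`num -= 1` → num = 33
`a //= 4` → a = 5
So a = 5

Answer: 5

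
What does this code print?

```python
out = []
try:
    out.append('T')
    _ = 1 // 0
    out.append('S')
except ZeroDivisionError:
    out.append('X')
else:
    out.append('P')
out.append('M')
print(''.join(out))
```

Execution trace: 'T' (try body) → 'X' (except ZeroDivisionError) → 'M' (after the try/except). Output: TXM

Answer: TXM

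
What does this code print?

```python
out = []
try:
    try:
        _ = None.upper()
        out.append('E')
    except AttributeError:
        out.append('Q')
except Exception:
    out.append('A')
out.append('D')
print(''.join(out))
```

Execution trace: 'Q' (inner except AttributeError) → 'D' (after the try/except). Output: QD

Answer: QD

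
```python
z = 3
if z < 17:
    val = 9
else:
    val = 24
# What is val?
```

Trace:
`z = 3` → z = 3
`if z < 17: ...` → z < 17 is True → val = 9
So val = 9

Answer: 9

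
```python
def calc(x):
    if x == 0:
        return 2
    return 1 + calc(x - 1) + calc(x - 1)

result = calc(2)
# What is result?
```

calc(x) = 1 + 2·calc(x-1), calc(0)=2. Closed form: (2+1)·2^2 - 1 = 11.

Answer: 11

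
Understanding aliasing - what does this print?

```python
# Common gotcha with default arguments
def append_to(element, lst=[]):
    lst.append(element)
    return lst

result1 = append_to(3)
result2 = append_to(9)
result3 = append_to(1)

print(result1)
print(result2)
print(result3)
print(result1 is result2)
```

Key concept: mutable default argument gotcha.
Step by step:
`result1 = append_to(3)` → result1 = [3]
`result2 = append_to(9)` → result1 = [3, 9] (same object as result2); result2 = [3, 9] (same object as result1)
`result3 = append_to(1)` → result1 = [3, 9, 1] (same object as result2, result3); result2 = [3, 9, 1] (same object as result1, result3); result3 = [3, 9, 1] (same object as result1, result2)
`print(result1)` → prints [3, 9, 1]
`print(result2)` → prints [3, 9, 1]
`print(result3)` → prints [3, 9, 1]
`print(result1 is result2)` → prints True

Answer:
[3, 9, 1]
[3, 9, 1]
[3, 9, 1]
True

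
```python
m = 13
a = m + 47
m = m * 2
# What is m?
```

Trace:
`m = 13` → m = 13
`a = m + 47` → a = 60
`m = m * 2` → m = 26
So m = 26

Answer: 26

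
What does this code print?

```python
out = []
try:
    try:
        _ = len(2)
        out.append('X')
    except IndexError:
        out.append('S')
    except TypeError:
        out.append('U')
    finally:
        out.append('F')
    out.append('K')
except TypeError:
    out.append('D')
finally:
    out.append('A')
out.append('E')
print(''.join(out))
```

Execution trace: 'U' (inner except TypeError) → 'F' (inner finally) → 'K' (try body, no exception) → 'A' (finally) → 'E' (after the try/except). Output: UFKAE

Answer: UFKAE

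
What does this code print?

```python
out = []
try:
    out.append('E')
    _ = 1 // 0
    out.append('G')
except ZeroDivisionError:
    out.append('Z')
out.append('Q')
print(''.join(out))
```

Execution trace: 'E' (try body) → 'Z' (except ZeroDivisionError) → 'Q' (after the try/except). Output: EZQ

Answer: EZQ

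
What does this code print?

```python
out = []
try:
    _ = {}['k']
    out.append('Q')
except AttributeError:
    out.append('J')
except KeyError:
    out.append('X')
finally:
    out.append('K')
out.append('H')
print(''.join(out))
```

Execution trace: 'X' (except KeyError) → 'K' (finally) → 'H' (after the try/except). Output: XKH

Answer: XKH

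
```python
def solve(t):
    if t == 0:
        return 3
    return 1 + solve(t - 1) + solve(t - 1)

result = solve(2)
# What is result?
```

solve(t) = 1 + 2·solve(t-1), solve(0)=3. Closed form: (3+1)·2^2 - 1 = 15.

Answer: 15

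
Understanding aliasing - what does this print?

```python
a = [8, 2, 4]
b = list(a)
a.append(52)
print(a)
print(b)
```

Key concept: list() constructor creates copy.
Step by step:
`a = [8, 2, 4]` → a = [8, 2, 4]
`b = list(a)` → b = [8, 2, 4]
`a.append(52)` → a = [8, 2, 4, 52]
`print(a)` → prints [8, 2, 4, 52]
`print(b)` → prints [8, 2, 4]

Answer:
[8, 2, 4, 52]
[8, 2, 4]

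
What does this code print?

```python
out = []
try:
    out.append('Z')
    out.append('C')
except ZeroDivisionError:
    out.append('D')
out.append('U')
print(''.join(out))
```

Execution trace: 'Z' (try body) → 'C' (try body, no exception) → 'U' (after the try/except). Output: ZCU

Answer: ZCU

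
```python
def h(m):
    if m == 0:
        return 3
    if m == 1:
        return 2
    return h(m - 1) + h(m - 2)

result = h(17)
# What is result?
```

Build up from base cases: h(0)=3, h(1)=2, h(2)=5, h(3)=7, h(4)=12, h(5)=19, h(6)=31, ..., h(17)=6155

Answer: 6155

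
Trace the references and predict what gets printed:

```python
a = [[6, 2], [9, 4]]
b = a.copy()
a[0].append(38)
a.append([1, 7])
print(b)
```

Key concept: shallow copy with nested lists.
Step by step:
`a = [[6, 2], [9, 4]]` → a = [[6, 2], [9, 4]]
`b = a.copy()` → b = [[6, 2], [9, 4]]
`a[0].append(38)` → a = [[6, 2, 38], [9, 4]]; b = [[6, 2, 38], [9, 4]]
`a.append([1, 7])` → a = [[6, 2, 38], [9, 4], [1, 7]]
`print(b)` → prints [[6, 2, 38], [9, 4]]

Answer: [[6, 2, 38], [9, 4]]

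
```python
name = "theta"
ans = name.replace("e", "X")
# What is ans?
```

Trace:
`name = "theta"` → name = 'theta'
`ans = name.replace("e", "X")` → ans = 'thXta'
So ans = 'thXta'

Answer: 'thXta'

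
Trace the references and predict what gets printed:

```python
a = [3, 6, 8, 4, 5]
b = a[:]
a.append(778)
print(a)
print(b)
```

Key concept: slice [:] creates copy.
Step by step:
`a = [3, 6, 8, 4, 5]` → a = [3, 6, 8, 4, 5]
`b = a[:]` → b = [3, 6, 8, 4, 5]
`a.append(778)` → a = [3, 6, 8, 4, 5, 778]
`print(a)` → prints [3, 6, 8, 4, 5, 778]
`print(b)` → prints [3, 6, 8, 4, 5]

Answer:
[3, 6, 8, 4, 5, 778]
[3, 6, 8, 4, 5]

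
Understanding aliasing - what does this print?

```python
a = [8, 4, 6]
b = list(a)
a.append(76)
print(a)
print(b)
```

Key concept: list() constructor creates copy.
Step by step:
`a = [8, 4, 6]` → a = [8, 4, 6]
`b = list(a)` → b = [8, 4, 6]
`a.append(76)` → a = [8, 4, 6, 76]
`print(a)` → prints [8, 4, 6, 76]
`print(b)` → prints [8, 4, 6]

Answer:
[8, 4, 6, 76]
[8, 4, 6]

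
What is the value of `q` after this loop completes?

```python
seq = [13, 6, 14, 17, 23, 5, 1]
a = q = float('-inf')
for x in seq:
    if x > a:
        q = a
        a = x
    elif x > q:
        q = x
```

Second largest (with repeats) in [13, 6, 14, 17, 23, 5, 1]
`q` takes the values: -inf → 6 → 13 → 14 → 17

Answer: 17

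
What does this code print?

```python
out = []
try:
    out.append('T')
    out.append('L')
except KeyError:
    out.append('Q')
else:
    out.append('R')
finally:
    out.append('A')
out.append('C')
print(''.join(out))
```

Execution trace: 'T' (try body) → 'L' (try body, no exception) → 'R' (else) → 'A' (finally) → 'C' (after the try/except). Output: TLRAC

Answer: TLRAC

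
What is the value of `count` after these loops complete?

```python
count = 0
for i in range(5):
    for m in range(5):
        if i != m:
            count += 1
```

5² - 5 (exclude diagonal)
`count` takes the values: 0 → 1 → 2 → 3 → 4 → 5 → 6 → 7 → 8 → 9 → 10 → 11 → 12 → 13 → 14 → 15 → 16 → 17 → 18 → 19 → 20

Answer: 20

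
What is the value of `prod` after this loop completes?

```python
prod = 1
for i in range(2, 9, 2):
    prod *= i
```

Product of even numbers 2 to 8
`prod` takes the values: 1 → 2 → 8 → 48 → 384

Answer: 384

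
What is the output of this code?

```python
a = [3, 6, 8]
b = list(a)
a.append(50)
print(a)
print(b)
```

Key concept: list() constructor creates copy.
Step by step:
`a = [3, 6, 8]` → a = [3, 6, 8]
`b = list(a)` → b = [3, 6, 8]
`a.append(50)` → a = [3, 6, 8, 50]
`print(a)` → prints [3, 6, 8, 50]
`print(b)` → prints [3, 6, 8]

Answer:
[3, 6, 8, 50]
[3, 6, 8]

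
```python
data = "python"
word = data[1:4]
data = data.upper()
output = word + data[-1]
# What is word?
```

Trace:
`data = "python"` → data = 'python'
`word = data[1:4]` → word = 'yth'
`data = data.upper()` → data = 'PYTHON'
`output = word + data[-1]` → output = 'ythN'
So word = 'yth'

Answer: 'yth'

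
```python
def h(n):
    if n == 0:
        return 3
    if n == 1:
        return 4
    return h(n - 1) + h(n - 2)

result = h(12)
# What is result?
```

Build up from base cases: h(0)=3, h(1)=4, h(2)=7, h(3)=11, h(4)=18, h(5)=29, h(6)=47, ..., h(12)=843

Answer: 843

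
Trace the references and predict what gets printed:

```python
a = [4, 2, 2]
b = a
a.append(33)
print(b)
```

Key concept: basic list aliasing.
Step by step:
`a = [4, 2, 2]` → a = [4, 2, 2]
`b = a` → b = [4, 2, 2] (same object as a)
`a.append(33)` → a = [4, 2, 2, 33] (same object as b); b = [4, 2, 2, 33] (same object as a)
`print(b)` → prints [4, 2, 2, 33]

Answer: [4, 2, 2, 33]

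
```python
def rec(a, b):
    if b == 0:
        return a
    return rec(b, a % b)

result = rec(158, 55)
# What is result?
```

rec(158, 55) -> rec(55, 48) -> rec(48, 7) -> rec(7, 6) -> rec(6, 1) -> rec(1, 0) -> 1

Answer: 1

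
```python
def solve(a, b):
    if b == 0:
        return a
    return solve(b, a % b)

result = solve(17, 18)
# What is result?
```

solve(17, 18) -> solve(18, 17) -> solve(17, 1) -> solve(1, 0) -> 1

Answer: 1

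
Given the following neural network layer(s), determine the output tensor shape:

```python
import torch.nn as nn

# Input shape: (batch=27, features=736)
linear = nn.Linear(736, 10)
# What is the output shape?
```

Input: (27, 736) -> Output: (27, 10)

Answer: (27, 10)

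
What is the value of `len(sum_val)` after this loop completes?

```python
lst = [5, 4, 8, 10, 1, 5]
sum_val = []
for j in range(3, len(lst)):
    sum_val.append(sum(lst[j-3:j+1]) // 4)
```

Number of 4-element averages
`sum_val` takes the values: [] → [6] → [6, 5] → [6, 5, 6]
So `len(sum_val)` = 3

Answer: 3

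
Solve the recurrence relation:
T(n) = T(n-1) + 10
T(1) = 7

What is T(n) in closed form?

Unrolling: T(n) = T(1) + 10·(n-1) = 7 + 10(n-1) = 10n - 3.

Answer: T(n) = 10n - 3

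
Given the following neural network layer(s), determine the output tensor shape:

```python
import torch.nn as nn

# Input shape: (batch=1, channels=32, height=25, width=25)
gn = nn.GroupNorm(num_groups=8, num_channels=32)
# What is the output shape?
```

Input: (1, 32, 25, 25) -> Output: (1, 32, 25, 25)

Answer: (1, 32, 25, 25)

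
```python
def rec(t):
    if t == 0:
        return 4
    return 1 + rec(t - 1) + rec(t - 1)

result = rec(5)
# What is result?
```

rec(t) = 1 + 2·rec(t-1), rec(0)=4. Closed form: (4+1)·2^5 - 1 = 159.

Answer: 159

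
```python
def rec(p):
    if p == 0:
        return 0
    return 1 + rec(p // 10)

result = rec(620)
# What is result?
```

Count of digits of 620: 3

Answer: 3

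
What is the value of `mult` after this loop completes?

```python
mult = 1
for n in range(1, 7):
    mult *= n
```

6! = 720
`mult` takes the values: 1 → 2 → 6 → 24 → 120 → 720

Answer: 720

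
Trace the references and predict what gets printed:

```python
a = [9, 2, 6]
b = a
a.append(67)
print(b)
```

Key concept: basic list aliasing.
Step by step:
`a = [9, 2, 6]` → a = [9, 2, 6]
`b = a` → b = [9, 2, 6] (same object as a)
`a.append(67)` → a = [9, 2, 6, 67] (same object as b); b = [9, 2, 6, 67] (same object as a)
`print(b)` → prints [9, 2, 6, 67]

Answer: [9, 2, 6, 67]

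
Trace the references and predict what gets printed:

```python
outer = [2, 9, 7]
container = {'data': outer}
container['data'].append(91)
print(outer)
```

Key concept: dict holds reference to list.
Step by step:
`outer = [2, 9, 7]` → outer = [2, 9, 7]
`container = {'data': outer}` → container = {'data': [2, 9, 7]}
`container['data'].append(91)` → outer = [2, 9, 7, 91]; container = {'data': [2, 9, 7, 91]}
`print(outer)` → prints [2, 9, 7, 91]

Answer: [2, 9, 7, 91]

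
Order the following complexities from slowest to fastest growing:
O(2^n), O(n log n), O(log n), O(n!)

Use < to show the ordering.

Ordered by growth rate: O(log n) < O(n log n) < O(2^n) < O(n!)

Answer: O(log n) < O(n log n) < O(2^n) < O(n!)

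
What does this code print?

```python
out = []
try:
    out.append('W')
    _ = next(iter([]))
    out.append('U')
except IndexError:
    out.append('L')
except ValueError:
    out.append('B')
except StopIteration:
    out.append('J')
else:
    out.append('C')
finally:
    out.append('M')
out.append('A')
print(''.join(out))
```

Execution trace: 'W' (try body) → 'J' (except StopIteration) → 'M' (finally) → 'A' (after the try/except). Output: WJMA

Answer: WJMA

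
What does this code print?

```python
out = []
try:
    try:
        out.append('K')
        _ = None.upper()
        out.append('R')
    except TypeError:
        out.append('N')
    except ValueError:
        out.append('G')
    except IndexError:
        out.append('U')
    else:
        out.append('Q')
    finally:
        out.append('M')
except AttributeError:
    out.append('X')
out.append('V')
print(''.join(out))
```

Execution trace: 'K' (inner try body) → 'M' (inner finally) → 'X' (outer except AttributeError) → 'V' (after the try/except). Output: KMXV

Answer: KMXV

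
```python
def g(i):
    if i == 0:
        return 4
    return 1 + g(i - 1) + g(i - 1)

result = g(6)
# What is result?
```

g(i) = 1 + 2·g(i-1), g(0)=4. Closed form: (4+1)·2^6 - 1 = 319.

Answer: 319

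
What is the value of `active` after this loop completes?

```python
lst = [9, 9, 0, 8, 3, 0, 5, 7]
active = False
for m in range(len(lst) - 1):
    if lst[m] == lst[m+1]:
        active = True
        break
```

Check consecutive duplicates in [9, 9, 0, 8, 3, 0, 5, 7]
`active` takes the values: False → True

Answer: True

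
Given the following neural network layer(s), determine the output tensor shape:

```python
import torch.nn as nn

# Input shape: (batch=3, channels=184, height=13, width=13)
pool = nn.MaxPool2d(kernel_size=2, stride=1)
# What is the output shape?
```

Input: (3, 184, 13, 13) -> Output: (3, 184, 12, 12)

Answer: (3, 184, 12, 12)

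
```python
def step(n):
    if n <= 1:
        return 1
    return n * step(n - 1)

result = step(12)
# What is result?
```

step(12) = 12 * 11 * 10 * 9 * 8 * 7 * 6 * 5 * 4 * 3 * 2 * 1 = 479001600

Answer: 479001600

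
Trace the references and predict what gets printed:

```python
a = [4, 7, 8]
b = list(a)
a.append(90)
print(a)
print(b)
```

Key concept: list() constructor creates copy.
Step by step:
`a = [4, 7, 8]` → a = [4, 7, 8]
`b = list(a)` → b = [4, 7, 8]
`a.append(90)` → a = [4, 7, 8, 90]
`print(a)` → prints [4, 7, 8, 90]
`print(b)` → prints [4, 7, 8]

Answer:
[4, 7, 8, 90]
[4, 7, 8]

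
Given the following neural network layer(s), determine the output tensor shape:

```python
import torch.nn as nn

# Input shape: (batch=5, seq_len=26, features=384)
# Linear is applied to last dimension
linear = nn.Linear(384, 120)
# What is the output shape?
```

Input: (5, 26, 384) -> Output: (5, 26, 120)

Answer: (5, 26, 120)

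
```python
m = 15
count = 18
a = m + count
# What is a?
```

Trace:
`m = 15` → m = 15
`count = 18` → count = 18
`a = m + count` → a = 33
So a = 33

Answer: 33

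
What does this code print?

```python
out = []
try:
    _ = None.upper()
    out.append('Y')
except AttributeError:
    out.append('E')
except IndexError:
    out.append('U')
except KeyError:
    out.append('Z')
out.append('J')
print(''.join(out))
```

Execution trace: 'E' (except AttributeError) → 'J' (after the try/except). Output: EJ

Answer: EJ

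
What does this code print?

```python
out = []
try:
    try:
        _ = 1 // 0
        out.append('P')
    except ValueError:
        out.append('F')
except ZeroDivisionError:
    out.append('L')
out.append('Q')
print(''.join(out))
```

Execution trace: 'L' (outer except ZeroDivisionError) → 'Q' (after the try/except). Output: LQ

Answer: LQ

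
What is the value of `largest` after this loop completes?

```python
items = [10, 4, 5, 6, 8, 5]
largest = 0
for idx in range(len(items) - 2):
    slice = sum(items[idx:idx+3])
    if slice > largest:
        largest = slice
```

Max sum of 3-element window in [10, 4, 5, 6, 8, 5]
`largest` takes the values: 0 → 19

Answer: 19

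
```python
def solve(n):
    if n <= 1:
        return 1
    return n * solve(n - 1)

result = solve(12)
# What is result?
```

solve(12) = 12 * 11 * 10 * 9 * 8 * 7 * 6 * 5 * 4 * 3 * 2 * 1 = 479001600

Answer: 479001600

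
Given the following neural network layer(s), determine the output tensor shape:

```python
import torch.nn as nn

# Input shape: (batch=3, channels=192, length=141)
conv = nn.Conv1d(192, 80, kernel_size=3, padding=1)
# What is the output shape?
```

Input: (3, 192, 141) -> Output: (3, 80, 141)

Answer: (3, 80, 141)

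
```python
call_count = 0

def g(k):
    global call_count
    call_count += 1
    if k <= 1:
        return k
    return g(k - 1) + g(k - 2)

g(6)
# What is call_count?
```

Calls(k) = 1 + Calls(k-1) + Calls(k-2); Calls(0)=Calls(1)=1. For k=6 this gives 25.

Answer: 25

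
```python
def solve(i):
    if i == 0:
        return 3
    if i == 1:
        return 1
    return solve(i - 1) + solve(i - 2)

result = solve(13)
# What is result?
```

Build up from base cases: solve(0)=3, solve(1)=1, solve(2)=4, solve(3)=5, solve(4)=9, solve(5)=14, solve(6)=23, ..., solve(13)=665

Answer: 665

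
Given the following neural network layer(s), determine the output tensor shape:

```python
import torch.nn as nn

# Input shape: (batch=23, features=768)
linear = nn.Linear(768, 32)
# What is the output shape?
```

Input: (23, 768) -> Output: (23, 32)

Answer: (23, 32)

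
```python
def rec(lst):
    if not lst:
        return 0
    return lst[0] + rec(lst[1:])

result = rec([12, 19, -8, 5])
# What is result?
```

12 + 19 + (-8) + 5 + 0 = 28

Answer: 28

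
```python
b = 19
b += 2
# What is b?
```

Trace:
`b = 19` → b = 19
`b += 2` → b = 21
So b = 21

Answer: 21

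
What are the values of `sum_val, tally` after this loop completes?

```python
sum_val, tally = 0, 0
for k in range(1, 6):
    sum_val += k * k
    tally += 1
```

Sum of squares and count
`sum_val, tally` takes the values: (0, 0) → (1, 0) → (1, 1) → (5, 1) → (5, 2) → (14, 2) → (14, 3) → (30, 3) → (30, 4) → (55, 4) → (55, 5)

Answer: 55, 5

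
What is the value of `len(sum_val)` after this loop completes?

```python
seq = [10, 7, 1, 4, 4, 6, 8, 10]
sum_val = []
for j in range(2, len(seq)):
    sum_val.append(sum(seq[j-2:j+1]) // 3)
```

Number of 3-element averages
`sum_val` takes the values: [] → [6] → [6, 4] → [6, 4, 3] → [6, 4, 3, 4] → [6, 4, 3, 4, 6] → [6, 4, 3, 4, 6, 8]
So `len(sum_val)` = 6

Answer: 6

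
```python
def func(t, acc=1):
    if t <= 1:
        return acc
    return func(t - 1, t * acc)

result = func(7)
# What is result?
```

Accumulator trace (n, acc): (7, 1) -> (6, 7) -> (5, 42) -> (4, 210) -> (3, 840) -> (2, 2520) -> (1, 5040) -> return 5040

Answer: 5040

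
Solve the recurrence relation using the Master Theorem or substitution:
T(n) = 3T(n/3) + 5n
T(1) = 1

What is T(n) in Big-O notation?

By Master Theorem: a=3, b=3, f(n)=5n. Since log_3(3) = 1 and f(n) = Θ(n^1), Case 2 applies. T(n) = O(n log n).

Answer: O(n log n)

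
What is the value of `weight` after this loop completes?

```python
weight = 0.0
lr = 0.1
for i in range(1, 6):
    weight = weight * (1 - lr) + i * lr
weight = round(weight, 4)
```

Moving average with lr=0.1
`weight` takes the values: 0.0 → 0.1 → 0.29 → 0.561 → 0.9049 → 1.31441 → 1.3144

Answer: 1.3144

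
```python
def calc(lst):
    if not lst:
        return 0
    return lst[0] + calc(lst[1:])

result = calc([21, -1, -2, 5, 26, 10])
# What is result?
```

21 + (-1) + (-2) + 5 + 26 + 10 + 0 = 59

Answer: 59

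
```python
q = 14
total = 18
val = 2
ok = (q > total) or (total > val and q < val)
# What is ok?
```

Trace:
`q = 14` → q = 14
`total = 18` → total = 18
`val = 2` → val = 2
`ok = (q > total) or (total > val and q < val)` → ok = False
So ok = False

Answer: False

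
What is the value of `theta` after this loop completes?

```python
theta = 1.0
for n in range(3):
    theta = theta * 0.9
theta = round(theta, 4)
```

Exponential decay: 1.0 * 0.9^3
`theta` takes the values: 1.0 → 0.9 → 0.81 → 0.729

Answer: 0.729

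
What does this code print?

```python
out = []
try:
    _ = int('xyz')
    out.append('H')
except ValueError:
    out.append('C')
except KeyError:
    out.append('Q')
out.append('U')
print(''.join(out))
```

Execution trace: 'C' (except ValueError) → 'U' (after the try/except). Output: CU

Answer: CU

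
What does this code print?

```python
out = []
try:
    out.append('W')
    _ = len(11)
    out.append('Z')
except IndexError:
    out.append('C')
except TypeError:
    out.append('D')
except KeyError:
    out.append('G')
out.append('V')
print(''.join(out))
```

Execution trace: 'W' (try body) → 'D' (except TypeError) → 'V' (after the try/except). Output: WDV

Answer: WDV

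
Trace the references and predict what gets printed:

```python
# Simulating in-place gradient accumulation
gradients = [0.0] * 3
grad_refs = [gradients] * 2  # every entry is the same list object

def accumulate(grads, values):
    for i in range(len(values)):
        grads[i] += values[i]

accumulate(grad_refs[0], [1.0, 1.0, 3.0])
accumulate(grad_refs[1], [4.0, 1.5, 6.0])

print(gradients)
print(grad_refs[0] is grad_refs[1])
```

Key concept: gradient accumulation aliasing.
Step by step:
`gradients = [0.0] * 3` → gradients = [0.0, 0.0, 0.0]
`grad_refs = [gradients] * 2` → grad_refs = [[0.0, 0.0, 0.0], [0.0, 0.0, 0.0]]
`accumulate(grad_refs[0], [1.0, 1.0, 3.0])` → gradients = [1.0, 1.0, 3.0]; grad_refs = [[1.0, 1.0, 3.0], [1.0, 1.0, 3.0]]
`accumulate(grad_refs[1], [4.0, 1.5, 6.0])` → gradients = [5.0, 2.5, 9.0]; grad_refs = [[5.0, 2.5, 9.0], [5.0, 2.5, 9.0]]
`print(gradients)` → prints [5.0, 2.5, 9.0]
`print(grad_refs[0] is grad_refs[1])` → prints True

Answer:
[5.0, 2.5, 9.0]
True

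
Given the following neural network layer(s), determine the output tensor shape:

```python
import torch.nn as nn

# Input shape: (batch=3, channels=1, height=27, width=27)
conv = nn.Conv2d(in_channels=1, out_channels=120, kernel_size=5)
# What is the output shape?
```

Input: (3, 1, 27, 27) -> Output: (3, 120, 23, 23)

Answer: (3, 120, 23, 23)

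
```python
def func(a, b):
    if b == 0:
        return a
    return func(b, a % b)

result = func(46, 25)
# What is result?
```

func(46, 25) -> func(25, 21) -> func(21, 4) -> func(4, 1) -> func(1, 0) -> 1

Answer: 1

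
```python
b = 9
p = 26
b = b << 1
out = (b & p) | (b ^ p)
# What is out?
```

Trace:
`b = 9` → b = 9
`p = 26` → p = 26
`b = b << 1` → b = 18
`out = (b & p) | (b ^ p)` → out = 26
So out = 26

Answer: 26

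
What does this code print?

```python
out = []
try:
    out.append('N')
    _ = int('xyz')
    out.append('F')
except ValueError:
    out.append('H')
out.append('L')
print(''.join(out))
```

Execution trace: 'N' (try body) → 'H' (except ValueError) → 'L' (after the try/except). Output: NHL

Answer: NHL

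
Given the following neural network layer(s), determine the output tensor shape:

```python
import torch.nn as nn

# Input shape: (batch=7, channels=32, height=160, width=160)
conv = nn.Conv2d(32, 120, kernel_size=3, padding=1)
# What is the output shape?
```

Input: (7, 32, 160, 160) -> Output: (7, 120, 160, 160)

Answer: (7, 120, 160, 160)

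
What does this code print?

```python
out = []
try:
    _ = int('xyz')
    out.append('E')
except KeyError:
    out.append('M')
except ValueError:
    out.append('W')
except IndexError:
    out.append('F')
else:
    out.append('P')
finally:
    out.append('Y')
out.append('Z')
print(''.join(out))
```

Execution trace: 'W' (except ValueError) → 'Y' (finally) → 'Z' (after the try/except). Output: WYZ

Answer: WYZ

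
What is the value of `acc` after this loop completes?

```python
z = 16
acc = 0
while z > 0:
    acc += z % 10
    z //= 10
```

Sum digits of 16
`acc` takes the values: 0 → 6 → 7

Answer: 7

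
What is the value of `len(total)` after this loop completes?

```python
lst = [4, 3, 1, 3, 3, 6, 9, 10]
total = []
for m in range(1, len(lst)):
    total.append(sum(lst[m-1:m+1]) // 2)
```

Number of 2-element averages
`total` takes the values: [] → [3] → [3, 2] → [3, 2, 2] → [3, 2, 2, 3] → [3, 2, 2, 3, 4] → [3, 2, 2, 3, 4, 7] → [3, 2, 2, 3, 4, 7, 9]
So `len(total)` = 7

Answer: 7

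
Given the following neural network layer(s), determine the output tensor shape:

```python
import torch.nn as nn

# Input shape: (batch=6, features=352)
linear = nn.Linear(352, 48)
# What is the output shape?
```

Input: (6, 352) -> Output: (6, 48)

Answer: (6, 48)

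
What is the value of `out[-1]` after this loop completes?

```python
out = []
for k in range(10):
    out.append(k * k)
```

Last element of squares 0 to 9
`out` takes the values: [] → [0] → [0, 1] → [0, 1, 4] → [0, 1, 4, 9] → [0, 1, 4, 9, 16] → [0, 1, 4, 9, 16, 25] → [0, 1, 4, 9, 16, 25, 36] → [0, 1, 4, 9, 16, 25, 36, 49] → [0, 1, 4, 9, 16, 25, 36, 49, 64] → [0, 1, 4, 9, 16, 25, 36, 49, 64, 81]
So `out[-1]` = 81

Answer: 81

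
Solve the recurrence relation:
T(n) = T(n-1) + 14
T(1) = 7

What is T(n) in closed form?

Unrolling: T(n) = T(1) + 14·(n-1) = 7 + 14(n-1) = 14n - 7.

Answer: T(n) = 14n - 7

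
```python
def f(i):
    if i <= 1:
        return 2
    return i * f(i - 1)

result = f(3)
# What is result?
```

f(3) = 3 * 2 * 2 = 12

Answer: 12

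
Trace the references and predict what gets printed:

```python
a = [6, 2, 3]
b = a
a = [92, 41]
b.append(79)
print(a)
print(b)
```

Key concept: rebinding vs mutation: a is rebound to a new list, b still points at the original.
Step by step:
`a = [6, 2, 3]` → a = [6, 2, 3]
`b = a` → b = [6, 2, 3] (same object as a)
`a = [92, 41]` → a = [92, 41]
`b.append(79)` → b = [6, 2, 3, 79]
`print(a)` → prints [92, 41]
`print(b)` → prints [6, 2, 3, 79]

Answer:
[92, 41]
[6, 2, 3, 79]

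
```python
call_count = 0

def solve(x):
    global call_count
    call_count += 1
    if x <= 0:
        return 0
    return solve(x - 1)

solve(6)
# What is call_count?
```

Linear recursion stepping by 1: 7 calls from x=6 down to ≤0.

Answer: 7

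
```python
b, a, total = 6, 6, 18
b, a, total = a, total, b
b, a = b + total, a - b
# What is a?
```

Trace:
`b, a, total = 6, 6, 18` → b = 6; a = 6; total = 18
`b, a, total = a, total, b` → b = 6; a = 18; total = 6
`b, a = b + total, a - b` → b = 12; a = 12
So a = 12

Answer: 12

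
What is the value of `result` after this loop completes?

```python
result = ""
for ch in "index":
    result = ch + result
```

Reverse 'index'
`result` takes the values: "" → "i" → "ni" → "dni" → "edni" → "xedni"

Answer: "xedni"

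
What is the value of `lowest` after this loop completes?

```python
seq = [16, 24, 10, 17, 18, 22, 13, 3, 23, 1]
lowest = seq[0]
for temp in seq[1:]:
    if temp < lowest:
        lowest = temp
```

Minimum of [16, 24, 10, 17, 18, 22, 13, 3, 23, 1]
`lowest` takes the values: 16 → 10 → 3 → 1

Answer: 1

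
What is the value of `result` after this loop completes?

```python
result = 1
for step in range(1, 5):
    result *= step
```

4! = 24
`result` takes the values: 1 → 2 → 6 → 24

Answer: 24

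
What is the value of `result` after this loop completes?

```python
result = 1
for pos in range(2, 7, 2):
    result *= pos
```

Product of even numbers 2 to 6
`result` takes the values: 1 → 2 → 8 → 48

Answer: 48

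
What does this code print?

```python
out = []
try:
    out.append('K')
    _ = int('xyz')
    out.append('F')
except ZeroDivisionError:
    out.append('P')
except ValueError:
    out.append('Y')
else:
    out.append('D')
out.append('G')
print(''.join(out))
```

Execution trace: 'K' (try body) → 'Y' (except ValueError) → 'G' (after the try/except). Output: KYG

Answer: KYG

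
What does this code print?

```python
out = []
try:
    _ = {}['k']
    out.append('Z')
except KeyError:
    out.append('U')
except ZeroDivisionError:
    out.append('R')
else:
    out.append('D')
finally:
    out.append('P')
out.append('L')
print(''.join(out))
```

Execution trace: 'U' (except KeyError) → 'P' (finally) → 'L' (after the try/except). Output: UPL

Answer: UPL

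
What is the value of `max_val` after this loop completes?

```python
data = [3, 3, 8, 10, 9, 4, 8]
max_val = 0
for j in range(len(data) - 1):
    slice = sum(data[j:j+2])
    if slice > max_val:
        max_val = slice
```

Max sum of 2-element window in [3, 3, 8, 10, 9, 4, 8]
`max_val` takes the values: 0 → 6 → 11 → 18 → 19

Answer: 19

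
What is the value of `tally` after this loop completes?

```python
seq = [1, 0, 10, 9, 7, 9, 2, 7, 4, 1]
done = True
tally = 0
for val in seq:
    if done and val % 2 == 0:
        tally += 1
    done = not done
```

Count even values at even positions
`tally` takes the values: 0 → 1 → 2 → 3

Answer: 3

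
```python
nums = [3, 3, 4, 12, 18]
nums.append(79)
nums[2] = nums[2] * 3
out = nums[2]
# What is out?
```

Trace:
`nums = [3, 3, 4, 12, 18]` → nums = [3, 3, 4, 12, 18]
`nums.append(79)` → nums = [3, 3, 4, 12, 18, 79]
`nums[2] = nums[2] * 3` → nums = [3, 3, 12, 12, 18, 79]
`out = nums[2]` → out = 12
So out = 12

Answer: 12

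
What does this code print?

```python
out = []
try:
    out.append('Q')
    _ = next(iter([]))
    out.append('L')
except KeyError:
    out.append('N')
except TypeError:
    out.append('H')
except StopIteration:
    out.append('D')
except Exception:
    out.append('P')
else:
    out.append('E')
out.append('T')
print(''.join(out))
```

Execution trace: 'Q' (try body) → 'D' (except StopIteration) → 'T' (after the try/except). Output: QDT

Answer: QDT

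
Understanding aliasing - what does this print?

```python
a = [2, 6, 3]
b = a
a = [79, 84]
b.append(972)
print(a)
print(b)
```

Key concept: rebinding vs mutation: a is rebound to a new list, b still points at the original.
Step by step:
`a = [2, 6, 3]` → a = [2, 6, 3]
`b = a` → b = [2, 6, 3] (same object as a)
`a = [79, 84]` → a = [79, 84]
`b.append(972)` → b = [2, 6, 3, 972]
`print(a)` → prints [79, 84]
`print(b)` → prints [2, 6, 3, 972]

Answer:
[79, 84]
[2, 6, 3, 972]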